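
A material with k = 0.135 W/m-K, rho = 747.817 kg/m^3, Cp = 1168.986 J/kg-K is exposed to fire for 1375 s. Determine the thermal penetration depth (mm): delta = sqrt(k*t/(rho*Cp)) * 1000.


alpha = 0.135 / (747.817 * 1168.986) = 1.5443e-07 m^2/s
alpha * t = 0.00021234
delta = sqrt(0.00021234) * 1000 = 14.572 mm

14.572 mm


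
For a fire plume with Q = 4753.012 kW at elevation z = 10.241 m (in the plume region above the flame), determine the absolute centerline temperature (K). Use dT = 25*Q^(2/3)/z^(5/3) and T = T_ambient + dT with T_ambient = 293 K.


Q^(2/3) = 282.69
z^(5/3) = 48.295
dT = 25 * 282.69 / 48.295 = 146.34 K
T = 293 + 146.34 = 439.34 K

439.34 K


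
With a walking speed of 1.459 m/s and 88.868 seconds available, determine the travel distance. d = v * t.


d = 1.459 * 88.868 = 129.66 m

129.66 m


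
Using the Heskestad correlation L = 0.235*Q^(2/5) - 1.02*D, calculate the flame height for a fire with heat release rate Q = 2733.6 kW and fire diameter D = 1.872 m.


Q^(2/5) = 23.697
0.235 * Q^(2/5) = 5.5688
1.02 * D = 1.9094
L = 3.6594 m

3.6594 m


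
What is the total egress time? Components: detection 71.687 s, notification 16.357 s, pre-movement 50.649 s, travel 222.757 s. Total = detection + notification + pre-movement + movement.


Total = 71.687 + 16.357 + 50.649 + 222.757 = 361.45 s

361.45 s


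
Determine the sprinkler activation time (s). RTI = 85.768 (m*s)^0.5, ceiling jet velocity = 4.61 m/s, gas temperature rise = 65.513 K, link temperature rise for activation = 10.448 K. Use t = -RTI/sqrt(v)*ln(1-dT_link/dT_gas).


dT_link/dT_gas = 0.15948
ln(1 - 0.15948) = -0.17373
t = -85.768 / sqrt(4.61) * -0.17373 = 6.9400 s

6.9400 s


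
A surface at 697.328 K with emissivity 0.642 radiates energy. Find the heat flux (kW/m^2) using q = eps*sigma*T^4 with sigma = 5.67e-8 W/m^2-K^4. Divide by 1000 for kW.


T^4 = 2.3645e+11
q = 0.642 * 5.67e-8 * 2.3645e+11 / 1000 = 8.6073 kW/m^2

8.6073 kW/m^2


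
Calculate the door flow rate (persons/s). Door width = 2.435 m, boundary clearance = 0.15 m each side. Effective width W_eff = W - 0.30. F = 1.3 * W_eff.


W_eff = 2.435 - 0.30 = 2.135 m
F = 1.3 * 2.135 = 2.7755 persons/s

2.7755 persons/s


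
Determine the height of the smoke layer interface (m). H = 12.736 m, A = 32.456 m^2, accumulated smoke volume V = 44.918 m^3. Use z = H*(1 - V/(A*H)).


V/(A*H) = 0.10867
1 - 0.10867 = 0.89133
z = 12.736 * 0.89133 = 11.352 m

11.352 m


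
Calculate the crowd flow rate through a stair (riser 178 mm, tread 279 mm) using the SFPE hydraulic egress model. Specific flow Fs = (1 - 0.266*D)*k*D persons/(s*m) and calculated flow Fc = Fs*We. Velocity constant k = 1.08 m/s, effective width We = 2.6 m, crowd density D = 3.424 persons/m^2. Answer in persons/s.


1 - 0.266*D = 1 - 0.266*3.424 = 0.089216
Fs = 0.089216 * 1.08 * 3.424 = 0.32991 persons/(s*m)
Fc = 0.32991 * 2.6 = 0.85778 persons/s

0.85778 persons/s


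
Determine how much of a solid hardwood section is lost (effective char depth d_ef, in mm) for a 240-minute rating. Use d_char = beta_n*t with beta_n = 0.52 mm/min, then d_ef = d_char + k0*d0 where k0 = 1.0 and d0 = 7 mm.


d_char = 0.52 * 240 = 124.8 mm
d_ef = 124.8 + 1.0*7 = 131.8 mm

131.8 mm


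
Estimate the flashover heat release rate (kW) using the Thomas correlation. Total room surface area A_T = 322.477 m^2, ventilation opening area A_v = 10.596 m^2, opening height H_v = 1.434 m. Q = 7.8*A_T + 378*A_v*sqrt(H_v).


7.8*A_T = 2515.3
sqrt(H_v) = 1.1975
378*A_v*sqrt(H_v) = 4796.3
Q = 2515.3 + 4796.3 = 7311.6 kW

7311.6 kW


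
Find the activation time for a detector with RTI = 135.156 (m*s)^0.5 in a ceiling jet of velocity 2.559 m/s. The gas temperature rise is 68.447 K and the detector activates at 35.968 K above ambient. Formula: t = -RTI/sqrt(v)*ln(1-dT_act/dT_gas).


dT_act/dT_gas = 0.52549
ln(1 - 0.52549) = -0.74547
t = -135.156 / sqrt(2.559) * -0.74547 = 62.984 s

62.984 s


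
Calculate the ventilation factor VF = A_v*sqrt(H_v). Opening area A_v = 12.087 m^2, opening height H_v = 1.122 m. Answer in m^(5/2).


sqrt(H_v) = 1.0592
VF = 12.087 * 1.0592 = 12.803 m^(5/2)

12.803 m^(5/2)


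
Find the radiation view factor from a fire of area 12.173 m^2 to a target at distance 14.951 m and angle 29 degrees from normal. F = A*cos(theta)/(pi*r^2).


cos(29 deg) = 0.87462
pi*r^2 = 702.25
F = 12.173 * 0.87462 / 702.25 = 0.015161

0.015161


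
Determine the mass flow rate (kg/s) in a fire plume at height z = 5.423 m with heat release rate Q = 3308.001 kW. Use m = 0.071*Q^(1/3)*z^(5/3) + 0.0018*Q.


Q^(1/3) = 14.900
z^(5/3) = 16.739
First term = 0.071 * 14.900 * 16.739 = 17.708
Second term = 0.0018 * 3308.001 = 5.9544
m = 23.663 kg/s

23.663 kg/s


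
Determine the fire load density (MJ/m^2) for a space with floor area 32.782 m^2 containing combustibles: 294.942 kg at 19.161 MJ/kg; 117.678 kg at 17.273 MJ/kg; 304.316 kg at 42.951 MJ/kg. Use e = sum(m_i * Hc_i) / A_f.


Total energy = 294.942*19.161 + 117.678*17.273 + 304.316*42.951
= 5651.384 + 2032.652 + 13070.68
= 20754.71 MJ
e = 20754.71 / 32.782 = 633.11 MJ/m^2

633.11 MJ/m^2


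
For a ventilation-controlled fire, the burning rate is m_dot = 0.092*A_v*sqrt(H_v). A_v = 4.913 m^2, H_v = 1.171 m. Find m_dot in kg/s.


sqrt(H_v) = 1.0821
m_dot = 0.092 * 4.913 * 1.0821 = 0.48912 kg/s

0.48912 kg/s


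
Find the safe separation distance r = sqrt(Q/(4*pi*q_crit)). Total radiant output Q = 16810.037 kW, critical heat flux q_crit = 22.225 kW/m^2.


4*pi*q_crit = 279.29
Q/(4*pi*q_crit) = 60.189
r = sqrt(60.189) = 7.7582 m

7.7582 m


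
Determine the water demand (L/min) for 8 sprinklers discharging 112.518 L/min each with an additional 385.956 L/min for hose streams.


Sprinkler demand = 8 * 112.518 = 900.144 L/min
Total = 900.144 + 385.956 = 1286.1 L/min

1286.1 L/min


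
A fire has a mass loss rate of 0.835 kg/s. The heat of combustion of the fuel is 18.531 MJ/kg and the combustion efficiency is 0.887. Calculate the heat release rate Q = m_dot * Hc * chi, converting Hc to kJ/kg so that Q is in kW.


Hc = 18.531 MJ/kg = 18.531 * 1000 kJ/kg = 18531 kJ/kg
Q = 0.835 kg/s * 18531 kJ/kg * 0.887 = 13725 kW

13725 kW


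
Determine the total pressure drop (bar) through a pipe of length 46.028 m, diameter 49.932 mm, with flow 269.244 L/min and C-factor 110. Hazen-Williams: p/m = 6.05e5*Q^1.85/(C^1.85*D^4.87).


Q^1.85 = 31316
C^1.85 = 5978.3
D^4.87 = 1.8668e+08
p/m = 0.016976 bar/m
p_total = 0.016976 * 46.028 = 0.78139 bar

0.78139 bar


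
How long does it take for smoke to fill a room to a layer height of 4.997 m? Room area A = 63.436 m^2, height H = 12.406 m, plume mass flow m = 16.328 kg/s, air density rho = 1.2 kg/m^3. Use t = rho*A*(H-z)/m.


H - z = 7.409 m
t = 1.2 * 63.436 * 7.409 / 16.328 = 34.542 s

34.542 s


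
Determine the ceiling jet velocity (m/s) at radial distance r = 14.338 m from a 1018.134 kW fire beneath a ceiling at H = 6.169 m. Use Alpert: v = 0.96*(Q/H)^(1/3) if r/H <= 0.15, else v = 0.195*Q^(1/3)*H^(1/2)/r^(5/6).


r/H = 14.338 / 6.169 = 2.3242
r/H > 0.15, so v = 0.195*Q^(1/3)*H^(1/2)/r^(5/6)
Q^(1/3) = 10.060
H^(1/2) = 2.4837
r^(5/6) = 9.1990
v = 0.195 * 10.060 * 2.4837 / 9.1990 = 0.52967 m/s

0.52967 m/s


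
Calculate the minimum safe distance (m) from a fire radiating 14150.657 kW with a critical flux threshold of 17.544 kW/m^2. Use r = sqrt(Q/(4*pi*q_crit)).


4*pi*q_crit = 220.46
Q/(4*pi*q_crit) = 64.186
r = sqrt(64.186) = 8.0116 m

8.0116 m


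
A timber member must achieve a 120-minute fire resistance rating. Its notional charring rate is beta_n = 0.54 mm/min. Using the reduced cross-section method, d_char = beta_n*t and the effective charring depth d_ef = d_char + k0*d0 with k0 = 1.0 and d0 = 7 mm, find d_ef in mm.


d_char = 0.54 * 120 = 64.8 mm
d_ef = 64.8 + 1.0*7 = 71.8 mm

71.8 mm


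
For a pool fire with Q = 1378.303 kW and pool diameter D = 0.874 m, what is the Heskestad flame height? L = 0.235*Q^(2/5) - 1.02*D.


Q^(2/5) = 18.019
0.235 * Q^(2/5) = 4.2345
1.02 * D = 0.89148
L = 3.3431 m

3.3431 m


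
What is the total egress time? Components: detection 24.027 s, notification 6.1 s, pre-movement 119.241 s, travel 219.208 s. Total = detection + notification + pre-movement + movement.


Total = 24.027 + 6.1 + 119.241 + 219.208 = 368.576 s

368.576 s


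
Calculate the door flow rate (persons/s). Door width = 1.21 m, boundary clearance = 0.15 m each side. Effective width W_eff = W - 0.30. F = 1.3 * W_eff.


W_eff = 1.21 - 0.30 = 0.91 m
F = 1.3 * 0.91 = 1.183 persons/s

1.183 persons/s


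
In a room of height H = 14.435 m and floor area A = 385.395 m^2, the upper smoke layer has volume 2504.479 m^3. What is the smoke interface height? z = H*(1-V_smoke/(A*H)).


V/(A*H) = 0.45019
1 - 0.45019 = 0.54981
z = 14.435 * 0.54981 = 7.9365 m

7.9365 m


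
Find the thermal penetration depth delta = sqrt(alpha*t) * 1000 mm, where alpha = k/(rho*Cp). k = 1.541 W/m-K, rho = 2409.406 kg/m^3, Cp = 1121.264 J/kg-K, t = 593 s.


alpha = 1.541 / (2409.406 * 1121.264) = 5.7041e-07 m^2/s
alpha * t = 0.00033825
delta = sqrt(0.00033825) * 1000 = 18.392 mm

18.392 mm


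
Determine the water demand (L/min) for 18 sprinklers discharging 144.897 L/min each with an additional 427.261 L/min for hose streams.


Sprinkler demand = 18 * 144.897 = 2608.146 L/min
Total = 2608.146 + 427.261 = 3035.407 L/min

3035.407 L/min


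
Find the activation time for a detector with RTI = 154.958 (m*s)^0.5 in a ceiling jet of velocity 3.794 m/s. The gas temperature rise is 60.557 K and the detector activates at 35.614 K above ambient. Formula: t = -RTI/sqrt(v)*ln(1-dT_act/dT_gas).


dT_act/dT_gas = 0.58811
ln(1 - 0.58811) = -0.88699
t = -154.958 / sqrt(3.794) * -0.88699 = 70.564 s

70.564 s


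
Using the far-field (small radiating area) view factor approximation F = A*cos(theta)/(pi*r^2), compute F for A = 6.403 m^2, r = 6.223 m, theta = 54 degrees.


cos(54 deg) = 0.58779
pi*r^2 = 121.66
F = 6.403 * 0.58779 / 121.66 = 0.030935

0.030935


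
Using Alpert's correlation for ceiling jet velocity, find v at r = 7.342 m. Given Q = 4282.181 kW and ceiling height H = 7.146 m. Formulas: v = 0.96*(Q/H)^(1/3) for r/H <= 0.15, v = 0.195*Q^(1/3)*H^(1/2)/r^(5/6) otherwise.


r/H = 7.342 / 7.146 = 1.0274
r/H > 0.15, so v = 0.195*Q^(1/3)*H^(1/2)/r^(5/6)
Q^(1/3) = 16.239
H^(1/2) = 2.6732
r^(5/6) = 5.2664
v = 0.195 * 16.239 * 2.6732 / 5.2664 = 1.6073 m/s

1.6073 m/s


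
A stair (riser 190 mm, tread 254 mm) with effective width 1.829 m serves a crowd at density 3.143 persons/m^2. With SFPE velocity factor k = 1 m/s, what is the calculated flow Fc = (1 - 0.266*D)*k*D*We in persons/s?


1 - 0.266*D = 1 - 0.266*3.143 = 0.16396
Fs = 0.16396 * 1 * 3.143 = 0.51533 persons/(s*m)
Fc = 0.51533 * 1.829 = 0.94254 persons/s

0.94254 persons/s


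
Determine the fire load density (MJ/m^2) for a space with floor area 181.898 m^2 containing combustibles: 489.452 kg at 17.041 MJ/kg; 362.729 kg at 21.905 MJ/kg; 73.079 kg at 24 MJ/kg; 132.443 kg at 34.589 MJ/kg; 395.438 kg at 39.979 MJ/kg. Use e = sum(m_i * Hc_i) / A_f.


Total energy = 489.452*17.041 + 362.729*21.905 + 73.079*24 + 132.443*34.589 + 395.438*39.979
= 8340.752 + 7945.579 + 1753.896 + 4581.071 + 15809.22
= 38430.51 MJ
e = 38430.51 / 181.898 = 211.28 MJ/m^2

211.28 MJ/m^2


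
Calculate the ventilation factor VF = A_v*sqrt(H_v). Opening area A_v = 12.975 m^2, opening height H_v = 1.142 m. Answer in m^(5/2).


sqrt(H_v) = 1.0686
VF = 12.975 * 1.0686 = 13.866 m^(5/2)

13.866 m^(5/2)


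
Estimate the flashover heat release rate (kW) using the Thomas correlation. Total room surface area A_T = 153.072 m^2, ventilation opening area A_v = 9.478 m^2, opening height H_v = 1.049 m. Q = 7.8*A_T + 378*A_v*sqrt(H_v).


7.8*A_T = 1194.0
sqrt(H_v) = 1.0242
378*A_v*sqrt(H_v) = 3669.4
Q = 1194.0 + 3669.4 = 4863.4 kW

4863.4 kW


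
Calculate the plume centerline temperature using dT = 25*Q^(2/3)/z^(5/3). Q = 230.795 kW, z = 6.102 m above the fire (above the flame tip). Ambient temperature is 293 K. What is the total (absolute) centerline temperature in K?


Q^(2/3) = 37.626
z^(5/3) = 20.376
dT = 25 * 37.626 / 20.376 = 46.164 K
T = 293 + 46.164 = 339.16 K

339.16 K


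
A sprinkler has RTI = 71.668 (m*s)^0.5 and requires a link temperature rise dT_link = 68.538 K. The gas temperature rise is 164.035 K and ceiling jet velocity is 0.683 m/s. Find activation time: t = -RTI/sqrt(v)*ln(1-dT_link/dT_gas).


dT_link/dT_gas = 0.41783
ln(1 - 0.41783) = -0.54098
t = -71.668 / sqrt(0.683) * -0.54098 = 46.914 s

46.914 s


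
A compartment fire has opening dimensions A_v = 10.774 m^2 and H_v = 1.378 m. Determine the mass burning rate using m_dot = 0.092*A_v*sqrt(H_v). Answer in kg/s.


sqrt(H_v) = 1.1739
m_dot = 0.092 * 10.774 * 1.1739 = 1.1636 kg/s

1.1636 kg/s


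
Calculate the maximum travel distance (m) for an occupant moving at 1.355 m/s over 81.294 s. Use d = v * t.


d = 1.355 * 81.294 = 110.15 m

110.15 m


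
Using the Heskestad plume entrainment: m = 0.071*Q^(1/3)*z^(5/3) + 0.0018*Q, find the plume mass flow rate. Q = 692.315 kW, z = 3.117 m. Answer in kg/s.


Q^(1/3) = 8.8464
z^(5/3) = 6.6511
First term = 0.071 * 8.8464 * 6.6511 = 4.1775
Second term = 0.0018 * 692.315 = 1.2462
m = 5.4237 kg/s

5.4237 kg/s


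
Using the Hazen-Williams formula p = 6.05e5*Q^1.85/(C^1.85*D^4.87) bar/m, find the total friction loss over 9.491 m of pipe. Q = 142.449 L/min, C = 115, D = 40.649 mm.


Q^1.85 = 9644.3
C^1.85 = 6490.7
D^4.87 = 6.8560e+07
p/m = 0.013112 bar/m
p_total = 0.013112 * 9.491 = 0.12444 bar

0.12444 bar


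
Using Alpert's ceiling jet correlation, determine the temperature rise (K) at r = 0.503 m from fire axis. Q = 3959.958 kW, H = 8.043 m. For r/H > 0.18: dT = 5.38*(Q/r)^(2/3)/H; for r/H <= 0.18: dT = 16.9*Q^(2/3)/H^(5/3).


r/H = 0.503 / 8.043 = 0.062539
r/H <= 0.18, so dT = 16.9*Q^(2/3)/H^(5/3)
Q^(2/3) = 250.30
H^(5/3) = 32.287
dT = 16.9 * 250.30 / 32.287 = 131.01 K

131.01 K


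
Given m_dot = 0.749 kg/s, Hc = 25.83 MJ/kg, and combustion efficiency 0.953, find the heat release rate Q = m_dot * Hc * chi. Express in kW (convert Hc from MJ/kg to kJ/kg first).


Hc = 25.83 MJ/kg = 25.83 * 1000 kJ/kg = 25830 kJ/kg
Q = 0.749 kg/s * 25830 kJ/kg * 0.953 = 18437 kW

18437 kW


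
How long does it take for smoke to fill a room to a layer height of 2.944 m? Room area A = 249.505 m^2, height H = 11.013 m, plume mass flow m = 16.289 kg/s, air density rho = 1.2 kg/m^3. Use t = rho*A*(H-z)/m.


H - z = 8.069 m
t = 1.2 * 249.505 * 8.069 / 16.289 = 148.32 s

148.32 s


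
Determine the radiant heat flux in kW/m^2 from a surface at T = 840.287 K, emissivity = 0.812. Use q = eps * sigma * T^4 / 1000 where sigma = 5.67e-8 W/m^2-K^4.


T^4 = 4.9855e+11
q = 0.812 * 5.67e-8 * 4.9855e+11 / 1000 = 22.954 kW/m^2

22.954 kW/m^2


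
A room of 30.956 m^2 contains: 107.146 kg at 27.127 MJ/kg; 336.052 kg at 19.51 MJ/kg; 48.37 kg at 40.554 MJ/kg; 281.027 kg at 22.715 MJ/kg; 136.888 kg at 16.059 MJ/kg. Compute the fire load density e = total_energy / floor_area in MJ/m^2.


Total energy = 107.146*27.127 + 336.052*19.51 + 48.37*40.554 + 281.027*22.715 + 136.888*16.059
= 2906.550 + 6556.375 + 1961.597 + 6383.528 + 2198.284
= 20006.33 MJ
e = 20006.33 / 30.956 = 646.28 MJ/m^2

646.28 MJ/m^2


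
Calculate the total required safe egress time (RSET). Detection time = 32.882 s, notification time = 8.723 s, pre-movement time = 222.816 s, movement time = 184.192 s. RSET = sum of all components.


Total = 32.882 + 8.723 + 222.816 + 184.192 = 448.613 s

448.613 s


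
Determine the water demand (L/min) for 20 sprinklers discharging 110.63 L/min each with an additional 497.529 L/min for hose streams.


Sprinkler demand = 20 * 110.63 = 2212.6 L/min
Total = 2212.6 + 497.529 = 2710.129 L/min

2710.129 L/min


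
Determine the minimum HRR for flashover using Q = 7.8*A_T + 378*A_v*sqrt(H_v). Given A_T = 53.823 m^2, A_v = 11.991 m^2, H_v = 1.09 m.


7.8*A_T = 419.82
sqrt(H_v) = 1.0440
378*A_v*sqrt(H_v) = 4732.2
Q = 419.82 + 4732.2 = 5152.0 kW

5152.0 kW


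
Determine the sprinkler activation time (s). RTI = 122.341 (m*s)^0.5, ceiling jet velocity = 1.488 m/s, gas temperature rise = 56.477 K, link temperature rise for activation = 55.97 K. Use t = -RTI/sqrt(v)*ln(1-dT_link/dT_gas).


dT_link/dT_gas = 0.99102
ln(1 - 0.99102) = -4.7131
t = -122.341 / sqrt(1.488) * -4.7131 = 472.69 s

472.69 s


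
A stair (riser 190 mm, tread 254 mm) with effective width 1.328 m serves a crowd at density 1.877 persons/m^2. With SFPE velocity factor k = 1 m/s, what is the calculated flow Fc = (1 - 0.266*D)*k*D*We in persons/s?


1 - 0.266*D = 1 - 0.266*1.877 = 0.50072
Fs = 0.50072 * 1 * 1.877 = 0.93985 persons/(s*m)
Fc = 0.93985 * 1.328 = 1.2481 persons/s

1.2481 persons/s


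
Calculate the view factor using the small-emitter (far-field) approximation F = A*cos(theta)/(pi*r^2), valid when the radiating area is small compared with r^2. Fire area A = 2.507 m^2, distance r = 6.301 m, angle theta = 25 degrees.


cos(25 deg) = 0.90631
pi*r^2 = 124.73
F = 2.507 * 0.90631 / 124.73 = 0.018216

0.018216


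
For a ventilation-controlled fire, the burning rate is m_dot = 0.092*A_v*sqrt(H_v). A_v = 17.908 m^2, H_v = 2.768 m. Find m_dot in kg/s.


sqrt(H_v) = 1.6637
m_dot = 0.092 * 17.908 * 1.6637 = 2.7411 kg/s

2.7411 kg/s


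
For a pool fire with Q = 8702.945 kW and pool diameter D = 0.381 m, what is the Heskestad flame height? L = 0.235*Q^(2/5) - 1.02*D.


Q^(2/5) = 37.659
0.235 * Q^(2/5) = 8.8498
1.02 * D = 0.38862
L = 8.4612 m

8.4612 m


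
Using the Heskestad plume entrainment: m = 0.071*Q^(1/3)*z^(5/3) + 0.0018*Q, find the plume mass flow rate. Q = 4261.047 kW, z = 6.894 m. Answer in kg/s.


Q^(1/3) = 16.212
z^(5/3) = 24.972
First term = 0.071 * 16.212 * 24.972 = 28.744
Second term = 0.0018 * 4261.047 = 7.6699
m = 36.414 kg/s

36.414 kg/s


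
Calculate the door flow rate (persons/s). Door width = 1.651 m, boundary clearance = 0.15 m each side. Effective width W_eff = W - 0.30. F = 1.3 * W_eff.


W_eff = 1.651 - 0.30 = 1.351 m
F = 1.3 * 1.351 = 1.7563 persons/s

1.7563 persons/s


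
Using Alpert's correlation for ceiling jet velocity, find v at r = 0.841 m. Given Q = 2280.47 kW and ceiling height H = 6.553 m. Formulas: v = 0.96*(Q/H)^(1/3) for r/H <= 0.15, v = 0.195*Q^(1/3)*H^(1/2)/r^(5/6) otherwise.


r/H = 0.841 / 6.553 = 0.12834
r/H <= 0.15, so v = 0.96*(Q/H)^(1/3)
Q/H = 348.00
(Q/H)^(1/3) = 7.0339
v = 0.96 * 7.0339 = 6.7525 m/s

6.7525 m/s


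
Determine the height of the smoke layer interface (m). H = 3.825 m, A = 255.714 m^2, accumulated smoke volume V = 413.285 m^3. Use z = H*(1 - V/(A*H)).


V/(A*H) = 0.42254
1 - 0.42254 = 0.57746
z = 3.825 * 0.57746 = 2.2088 m

2.2088 m


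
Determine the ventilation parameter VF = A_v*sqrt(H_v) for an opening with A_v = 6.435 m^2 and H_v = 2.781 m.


sqrt(H_v) = 1.6676
VF = 6.435 * 1.6676 = 10.731 m^(5/2)

10.731 m^(5/2)


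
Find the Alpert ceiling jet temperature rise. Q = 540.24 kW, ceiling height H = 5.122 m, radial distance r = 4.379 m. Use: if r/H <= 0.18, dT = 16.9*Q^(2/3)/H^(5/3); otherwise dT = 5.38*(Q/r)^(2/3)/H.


r/H = 4.379 / 5.122 = 0.85494
r/H > 0.18, so dT = 5.38*(Q/r)^(2/3)/H
Q/r = 123.37
(Q/r)^(2/3) = 24.782
dT = 5.38 * 24.782 / 5.122 = 26.031 K

26.031 K


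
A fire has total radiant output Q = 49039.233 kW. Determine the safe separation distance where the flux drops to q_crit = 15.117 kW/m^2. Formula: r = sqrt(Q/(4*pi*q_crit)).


4*pi*q_crit = 189.97
Q/(4*pi*q_crit) = 258.15
r = sqrt(258.15) = 16.067 m

16.067 m


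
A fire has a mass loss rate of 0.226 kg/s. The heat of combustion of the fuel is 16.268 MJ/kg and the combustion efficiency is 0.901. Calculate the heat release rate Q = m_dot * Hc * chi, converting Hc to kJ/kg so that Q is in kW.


Hc = 16.268 MJ/kg = 16.268 * 1000 kJ/kg = 16268 kJ/kg
Q = 0.226 kg/s * 16268 kJ/kg * 0.901 = 3312.6 kW

3312.6 kW


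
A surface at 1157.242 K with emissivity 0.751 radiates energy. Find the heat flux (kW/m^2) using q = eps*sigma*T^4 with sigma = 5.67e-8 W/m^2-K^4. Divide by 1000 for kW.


T^4 = 1.7935e+12
q = 0.751 * 5.67e-8 * 1.7935e+12 / 1000 = 76.369 kW/m^2

76.369 kW/m^2


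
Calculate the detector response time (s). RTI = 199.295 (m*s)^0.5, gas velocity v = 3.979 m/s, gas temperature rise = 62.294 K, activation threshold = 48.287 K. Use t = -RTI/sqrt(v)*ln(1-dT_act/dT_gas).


dT_act/dT_gas = 0.77515
ln(1 - 0.77515) = -1.4923
t = -199.295 / sqrt(3.979) * -1.4923 = 149.10 s

149.10 s


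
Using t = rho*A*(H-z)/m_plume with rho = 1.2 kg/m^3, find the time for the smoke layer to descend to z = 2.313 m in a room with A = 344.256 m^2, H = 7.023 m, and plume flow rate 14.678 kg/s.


H - z = 4.71 m
t = 1.2 * 344.256 * 4.71 / 14.678 = 132.56 s

132.56 s


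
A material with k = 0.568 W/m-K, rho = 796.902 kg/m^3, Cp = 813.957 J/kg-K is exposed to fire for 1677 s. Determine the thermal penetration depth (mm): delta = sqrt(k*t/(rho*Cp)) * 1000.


alpha = 0.568 / (796.902 * 813.957) = 8.7567e-07 m^2/s
alpha * t = 0.0014685
delta = sqrt(0.0014685) * 1000 = 38.321 mm

38.321 mm


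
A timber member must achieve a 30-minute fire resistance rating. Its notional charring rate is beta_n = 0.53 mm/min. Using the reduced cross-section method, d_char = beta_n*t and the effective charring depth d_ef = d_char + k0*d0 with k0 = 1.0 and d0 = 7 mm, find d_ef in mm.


d_char = 0.53 * 30 = 15.9 mm
d_ef = 15.9 + 1.0*7 = 22.9 mm

22.9 mm


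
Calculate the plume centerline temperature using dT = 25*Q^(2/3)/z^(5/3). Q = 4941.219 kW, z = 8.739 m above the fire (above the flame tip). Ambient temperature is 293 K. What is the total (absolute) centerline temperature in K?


Q^(2/3) = 290.11
z^(5/3) = 37.077
dT = 25 * 290.11 / 37.077 = 195.61 K
T = 293 + 195.61 = 488.61 K

488.61 K


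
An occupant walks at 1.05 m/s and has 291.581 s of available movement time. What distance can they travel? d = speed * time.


d = 1.05 * 291.581 = 306.16 m

306.16 m


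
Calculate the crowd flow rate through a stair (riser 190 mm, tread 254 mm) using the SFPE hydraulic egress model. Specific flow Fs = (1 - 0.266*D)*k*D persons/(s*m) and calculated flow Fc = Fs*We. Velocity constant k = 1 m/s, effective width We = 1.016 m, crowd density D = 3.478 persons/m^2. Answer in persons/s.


1 - 0.266*D = 1 - 0.266*3.478 = 0.074852
Fs = 0.074852 * 1 * 3.478 = 0.26034 persons/(s*m)
Fc = 0.26034 * 1.016 = 0.26450 persons/s

0.26450 persons/s


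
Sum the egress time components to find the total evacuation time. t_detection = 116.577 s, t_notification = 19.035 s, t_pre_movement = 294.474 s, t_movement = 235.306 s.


Total = 116.577 + 19.035 + 294.474 + 235.306 = 665.392 s

665.392 s


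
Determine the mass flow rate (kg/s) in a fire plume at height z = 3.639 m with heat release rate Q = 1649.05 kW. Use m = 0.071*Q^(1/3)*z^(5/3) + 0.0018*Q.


Q^(1/3) = 11.814
z^(5/3) = 8.6093
First term = 0.071 * 11.814 * 8.6093 = 7.2217
Second term = 0.0018 * 1649.05 = 2.9683
m = 10.190 kg/s

10.190 kg/s


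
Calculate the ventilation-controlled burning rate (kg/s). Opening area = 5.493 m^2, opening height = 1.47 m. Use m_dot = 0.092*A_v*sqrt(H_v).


sqrt(H_v) = 1.2124
m_dot = 0.092 * 5.493 * 1.2124 = 0.61271 kg/s

0.61271 kg/s


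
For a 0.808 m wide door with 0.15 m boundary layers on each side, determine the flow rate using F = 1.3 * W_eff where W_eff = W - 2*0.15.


W_eff = 0.808 - 0.30 = 0.508 m
F = 1.3 * 0.508 = 0.66040 persons/s

0.66040 persons/s


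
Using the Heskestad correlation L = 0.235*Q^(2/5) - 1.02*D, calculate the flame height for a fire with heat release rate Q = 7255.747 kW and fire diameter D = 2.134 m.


Q^(2/5) = 35.017
0.235 * Q^(2/5) = 8.2289
1.02 * D = 2.1767
L = 6.0522 m

6.0522 m


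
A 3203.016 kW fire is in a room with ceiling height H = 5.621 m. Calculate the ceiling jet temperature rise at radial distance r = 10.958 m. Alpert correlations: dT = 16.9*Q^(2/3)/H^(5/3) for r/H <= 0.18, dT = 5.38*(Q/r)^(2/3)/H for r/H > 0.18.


r/H = 10.958 / 5.621 = 1.9495
r/H > 0.18, so dT = 5.38*(Q/r)^(2/3)/H
Q/r = 292.30
(Q/r)^(2/3) = 44.044
dT = 5.38 * 44.044 / 5.621 = 42.155 K

42.155 K


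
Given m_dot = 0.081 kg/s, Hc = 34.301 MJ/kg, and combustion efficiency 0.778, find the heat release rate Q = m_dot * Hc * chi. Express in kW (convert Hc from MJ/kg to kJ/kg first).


Hc = 34.301 MJ/kg = 34.301 * 1000 kJ/kg = 34301 kJ/kg
Q = 0.081 kg/s * 34301 kJ/kg * 0.778 = 2161.6 kW

2161.6 kW


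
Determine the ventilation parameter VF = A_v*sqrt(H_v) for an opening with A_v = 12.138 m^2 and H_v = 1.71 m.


sqrt(H_v) = 1.3077
VF = 12.138 * 1.3077 = 15.872 m^(5/2)

15.872 m^(5/2)


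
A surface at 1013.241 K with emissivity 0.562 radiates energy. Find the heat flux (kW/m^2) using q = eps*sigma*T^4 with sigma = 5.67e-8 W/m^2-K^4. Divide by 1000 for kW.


T^4 = 1.0540e+12
q = 0.562 * 5.67e-8 * 1.0540e+12 / 1000 = 33.587 kW/m^2

33.587 kW/m^2


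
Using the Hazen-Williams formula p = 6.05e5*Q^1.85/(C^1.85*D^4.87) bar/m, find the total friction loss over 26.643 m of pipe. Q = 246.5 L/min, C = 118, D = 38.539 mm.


Q^1.85 = 26599
C^1.85 = 6807.4
D^4.87 = 5.2885e+07
p/m = 0.044699 bar/m
p_total = 0.044699 * 26.643 = 1.1909 bar

1.1909 bar


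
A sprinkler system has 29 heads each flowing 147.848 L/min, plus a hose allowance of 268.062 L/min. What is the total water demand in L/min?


Sprinkler demand = 29 * 147.848 = 4287.592 L/min
Total = 4287.592 + 268.062 = 4555.654 L/min

4555.654 L/min


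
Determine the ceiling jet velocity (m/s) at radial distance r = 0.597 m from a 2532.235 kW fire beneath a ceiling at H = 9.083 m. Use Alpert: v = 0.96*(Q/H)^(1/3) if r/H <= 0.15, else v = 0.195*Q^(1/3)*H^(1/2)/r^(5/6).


r/H = 0.597 / 9.083 = 0.065727
r/H <= 0.15, so v = 0.96*(Q/H)^(1/3)
Q/H = 278.79
(Q/H)^(1/3) = 6.5327
v = 0.96 * 6.5327 = 6.2714 m/s

6.2714 m/s


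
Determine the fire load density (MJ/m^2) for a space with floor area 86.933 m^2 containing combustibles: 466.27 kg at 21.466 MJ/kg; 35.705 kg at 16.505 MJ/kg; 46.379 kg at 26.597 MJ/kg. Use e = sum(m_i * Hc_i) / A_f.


Total energy = 466.27*21.466 + 35.705*16.505 + 46.379*26.597
= 10008.95 + 589.3110 + 1233.542
= 11831.81 MJ
e = 11831.81 / 86.933 = 136.10 MJ/m^2

136.10 MJ/m^2


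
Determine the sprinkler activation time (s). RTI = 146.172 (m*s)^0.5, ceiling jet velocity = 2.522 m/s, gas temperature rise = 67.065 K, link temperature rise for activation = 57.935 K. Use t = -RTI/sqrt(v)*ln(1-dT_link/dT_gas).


dT_link/dT_gas = 0.86386
ln(1 - 0.86386) = -1.9941
t = -146.172 / sqrt(2.522) * -1.9941 = 183.54 s

183.54 s


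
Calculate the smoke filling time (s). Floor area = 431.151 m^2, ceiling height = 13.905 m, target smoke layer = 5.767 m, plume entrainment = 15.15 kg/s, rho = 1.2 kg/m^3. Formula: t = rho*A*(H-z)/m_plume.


H - z = 8.138 m
t = 1.2 * 431.151 * 8.138 / 15.15 = 277.92 s

277.92 s


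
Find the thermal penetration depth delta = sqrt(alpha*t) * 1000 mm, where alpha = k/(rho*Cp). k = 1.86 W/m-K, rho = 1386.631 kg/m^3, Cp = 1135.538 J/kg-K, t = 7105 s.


alpha = 1.86 / (1386.631 * 1135.538) = 1.1813e-06 m^2/s
alpha * t = 0.0083929
delta = sqrt(0.0083929) * 1000 = 91.613 mm

91.613 mm


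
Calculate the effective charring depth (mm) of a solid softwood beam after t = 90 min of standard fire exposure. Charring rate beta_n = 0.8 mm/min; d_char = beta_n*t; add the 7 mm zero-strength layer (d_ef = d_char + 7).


d_char = 0.8 * 90 = 72 mm
d_ef = 72 + 1.0*7 = 79 mm

79 mm


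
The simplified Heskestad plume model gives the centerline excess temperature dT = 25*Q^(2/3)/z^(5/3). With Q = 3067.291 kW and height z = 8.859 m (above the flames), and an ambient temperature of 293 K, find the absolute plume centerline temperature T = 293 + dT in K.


Q^(2/3) = 211.11
z^(5/3) = 37.929
dT = 25 * 211.11 / 37.929 = 139.15 K
T = 293 + 139.15 = 432.15 K

432.15 K


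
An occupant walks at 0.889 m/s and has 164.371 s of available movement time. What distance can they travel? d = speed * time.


d = 0.889 * 164.371 = 146.13 m

146.13 m


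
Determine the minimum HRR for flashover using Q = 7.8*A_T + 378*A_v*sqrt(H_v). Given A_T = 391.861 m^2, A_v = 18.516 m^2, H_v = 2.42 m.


7.8*A_T = 3056.5
sqrt(H_v) = 1.5556
378*A_v*sqrt(H_v) = 10888
Q = 3056.5 + 10888 = 13944 kW

13944 kW


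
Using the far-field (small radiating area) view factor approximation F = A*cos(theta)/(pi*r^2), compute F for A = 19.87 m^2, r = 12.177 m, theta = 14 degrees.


cos(14 deg) = 0.97030
pi*r^2 = 465.83
F = 19.87 * 0.97030 / 465.83 = 0.041388

0.041388


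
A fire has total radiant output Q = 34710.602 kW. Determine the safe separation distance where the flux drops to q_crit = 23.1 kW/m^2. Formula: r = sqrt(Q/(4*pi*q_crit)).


4*pi*q_crit = 290.28
Q/(4*pi*q_crit) = 119.57
r = sqrt(119.57) = 10.935 m

10.935 m


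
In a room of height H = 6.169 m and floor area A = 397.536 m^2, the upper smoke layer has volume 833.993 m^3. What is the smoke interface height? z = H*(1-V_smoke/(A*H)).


V/(A*H) = 0.34007
1 - 0.34007 = 0.65993
z = 6.169 * 0.65993 = 4.0711 m

4.0711 m


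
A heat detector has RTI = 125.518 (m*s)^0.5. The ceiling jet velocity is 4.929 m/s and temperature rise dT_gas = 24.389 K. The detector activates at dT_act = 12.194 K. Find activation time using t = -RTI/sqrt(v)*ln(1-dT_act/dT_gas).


dT_act/dT_gas = 0.49998
ln(1 - 0.49998) = -0.69311
t = -125.518 / sqrt(4.929) * -0.69311 = 39.186 s

39.186 s


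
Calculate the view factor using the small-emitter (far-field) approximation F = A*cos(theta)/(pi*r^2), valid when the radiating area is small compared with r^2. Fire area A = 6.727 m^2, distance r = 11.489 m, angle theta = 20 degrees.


cos(20 deg) = 0.93969
pi*r^2 = 414.68
F = 6.727 * 0.93969 / 414.68 = 0.015244

0.015244


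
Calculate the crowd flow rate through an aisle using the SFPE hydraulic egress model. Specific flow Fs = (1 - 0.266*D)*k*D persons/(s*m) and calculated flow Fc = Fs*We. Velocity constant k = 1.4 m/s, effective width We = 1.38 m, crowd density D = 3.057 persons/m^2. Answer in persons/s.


1 - 0.266*D = 1 - 0.266*3.057 = 0.18684
Fs = 0.18684 * 1.4 * 3.057 = 0.79963 persons/(s*m)
Fc = 0.79963 * 1.38 = 1.1035 persons/s

1.1035 persons/s


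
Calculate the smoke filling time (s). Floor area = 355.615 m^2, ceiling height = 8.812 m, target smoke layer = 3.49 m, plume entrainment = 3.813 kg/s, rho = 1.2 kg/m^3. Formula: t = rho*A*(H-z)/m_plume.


H - z = 5.322 m
t = 1.2 * 355.615 * 5.322 / 3.813 = 595.62 s

595.62 s


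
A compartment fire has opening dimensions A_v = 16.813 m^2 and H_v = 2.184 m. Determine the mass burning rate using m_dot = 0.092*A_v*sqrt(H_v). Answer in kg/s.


sqrt(H_v) = 1.4778
m_dot = 0.092 * 16.813 * 1.4778 = 2.2859 kg/s

2.2859 kg/s


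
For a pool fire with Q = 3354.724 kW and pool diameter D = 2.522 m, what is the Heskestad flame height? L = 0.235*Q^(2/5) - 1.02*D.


Q^(2/5) = 25.720
0.235 * Q^(2/5) = 6.0441
1.02 * D = 2.5724
L = 3.4716 m

3.4716 m


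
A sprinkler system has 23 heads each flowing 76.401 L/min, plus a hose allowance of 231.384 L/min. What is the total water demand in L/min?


Sprinkler demand = 23 * 76.401 = 1757.223 L/min
Total = 1757.223 + 231.384 = 1988.607 L/min

1988.607 L/min


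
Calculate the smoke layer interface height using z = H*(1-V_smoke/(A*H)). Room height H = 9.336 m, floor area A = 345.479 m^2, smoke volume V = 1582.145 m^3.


V/(A*H) = 0.49053
1 - 0.49053 = 0.50947
z = 9.336 * 0.50947 = 4.7564 m

4.7564 m


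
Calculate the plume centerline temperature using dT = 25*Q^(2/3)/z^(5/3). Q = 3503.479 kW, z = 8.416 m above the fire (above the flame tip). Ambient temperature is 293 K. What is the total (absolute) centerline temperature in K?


Q^(2/3) = 230.67
z^(5/3) = 34.821
dT = 25 * 230.67 / 34.821 = 165.61 K
T = 293 + 165.61 = 458.61 K

458.61 K


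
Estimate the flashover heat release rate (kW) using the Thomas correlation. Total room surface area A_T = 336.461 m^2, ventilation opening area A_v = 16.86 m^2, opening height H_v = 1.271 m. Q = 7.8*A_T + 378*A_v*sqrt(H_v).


7.8*A_T = 2624.4
sqrt(H_v) = 1.1274
378*A_v*sqrt(H_v) = 7184.9
Q = 2624.4 + 7184.9 = 9809.3 kW

9809.3 kW


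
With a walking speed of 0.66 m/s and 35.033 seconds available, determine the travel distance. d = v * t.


d = 0.66 * 35.033 = 23.122 m

23.122 m


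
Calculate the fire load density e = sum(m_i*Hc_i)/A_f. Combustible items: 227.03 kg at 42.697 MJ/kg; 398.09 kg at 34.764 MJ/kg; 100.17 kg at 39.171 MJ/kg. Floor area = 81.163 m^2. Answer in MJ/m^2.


Total energy = 227.03*42.697 + 398.09*34.764 + 100.17*39.171
= 9693.500 + 13839.20 + 3923.759
= 27456.46 MJ
e = 27456.46 / 81.163 = 338.29 MJ/m^2

338.29 MJ/m^2


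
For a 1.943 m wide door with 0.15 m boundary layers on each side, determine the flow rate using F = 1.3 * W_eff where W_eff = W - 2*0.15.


W_eff = 1.943 - 0.30 = 1.643 m
F = 1.3 * 1.643 = 2.1359 persons/s

2.1359 persons/s


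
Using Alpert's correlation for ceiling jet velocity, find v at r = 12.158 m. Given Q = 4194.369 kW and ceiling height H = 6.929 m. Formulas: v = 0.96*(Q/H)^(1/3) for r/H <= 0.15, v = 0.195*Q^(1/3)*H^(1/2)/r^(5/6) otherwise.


r/H = 12.158 / 6.929 = 1.7547
r/H > 0.15, so v = 0.195*Q^(1/3)*H^(1/2)/r^(5/6)
Q^(1/3) = 16.127
H^(1/2) = 2.6323
r^(5/6) = 8.0177
v = 0.195 * 16.127 * 2.6323 / 8.0177 = 1.0325 m/s

1.0325 m/s


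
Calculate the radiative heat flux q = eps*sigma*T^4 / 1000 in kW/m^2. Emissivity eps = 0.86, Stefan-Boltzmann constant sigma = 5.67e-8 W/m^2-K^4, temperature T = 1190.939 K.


T^4 = 2.0117e+12
q = 0.86 * 5.67e-8 * 2.0117e+12 / 1000 = 98.093 kW/m^2

98.093 kW/m^2


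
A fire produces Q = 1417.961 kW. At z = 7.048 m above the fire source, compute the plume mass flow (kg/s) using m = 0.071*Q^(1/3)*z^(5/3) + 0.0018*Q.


Q^(1/3) = 11.235
z^(5/3) = 25.909
First term = 0.071 * 11.235 * 25.909 = 20.666
Second term = 0.0018 * 1417.961 = 2.5523
m = 23.218 kg/s

23.218 kg/s


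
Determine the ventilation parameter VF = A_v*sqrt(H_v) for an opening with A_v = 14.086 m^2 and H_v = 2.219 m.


sqrt(H_v) = 1.4896
VF = 14.086 * 1.4896 = 20.983 m^(5/2)

20.983 m^(5/2)


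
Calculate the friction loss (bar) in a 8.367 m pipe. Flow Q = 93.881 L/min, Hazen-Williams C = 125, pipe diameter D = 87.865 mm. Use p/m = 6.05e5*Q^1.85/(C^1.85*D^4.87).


Q^1.85 = 4459.3
C^1.85 = 7573.3
D^4.87 = 2.9267e+09
p/m = 0.00012172 bar/m
p_total = 0.00012172 * 8.367 = 0.0010184 bar

0.0010184 bar


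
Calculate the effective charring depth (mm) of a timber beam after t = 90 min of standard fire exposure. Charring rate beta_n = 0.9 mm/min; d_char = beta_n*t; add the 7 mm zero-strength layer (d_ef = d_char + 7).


d_char = 0.9 * 90 = 81 mm
d_ef = 81 + 1.0*7 = 88 mm

88 mm


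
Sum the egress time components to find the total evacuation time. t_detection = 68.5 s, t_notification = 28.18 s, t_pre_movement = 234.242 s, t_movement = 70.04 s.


Total = 68.5 + 28.18 + 234.242 + 70.04 = 400.962 s

400.962 s


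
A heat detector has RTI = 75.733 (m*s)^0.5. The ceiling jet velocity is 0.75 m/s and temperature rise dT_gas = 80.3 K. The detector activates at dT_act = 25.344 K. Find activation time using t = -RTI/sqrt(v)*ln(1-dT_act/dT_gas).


dT_act/dT_gas = 0.31562
ln(1 - 0.31562) = -0.37924
t = -75.733 / sqrt(0.75) * -0.37924 = 33.164 s

33.164 s


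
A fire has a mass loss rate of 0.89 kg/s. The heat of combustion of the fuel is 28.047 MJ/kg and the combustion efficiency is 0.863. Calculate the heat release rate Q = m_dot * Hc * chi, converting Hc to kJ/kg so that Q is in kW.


Hc = 28.047 MJ/kg = 28.047 * 1000 kJ/kg = 28047 kJ/kg
Q = 0.89 kg/s * 28047 kJ/kg * 0.863 = 21542 kW

21542 kW


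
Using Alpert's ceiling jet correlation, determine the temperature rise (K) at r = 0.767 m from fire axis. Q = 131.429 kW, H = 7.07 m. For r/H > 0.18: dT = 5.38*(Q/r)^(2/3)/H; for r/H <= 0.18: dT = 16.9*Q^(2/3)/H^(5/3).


r/H = 0.767 / 7.07 = 0.10849
r/H <= 0.18, so dT = 16.9*Q^(2/3)/H^(5/3)
Q^(2/3) = 25.850
H^(5/3) = 26.043
dT = 16.9 * 25.850 / 26.043 = 16.774 K

16.774 K


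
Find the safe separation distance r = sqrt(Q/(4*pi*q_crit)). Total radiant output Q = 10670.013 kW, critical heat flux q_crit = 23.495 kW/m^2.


4*pi*q_crit = 295.25
Q/(4*pi*q_crit) = 36.139
r = sqrt(36.139) = 6.0116 m

6.0116 m


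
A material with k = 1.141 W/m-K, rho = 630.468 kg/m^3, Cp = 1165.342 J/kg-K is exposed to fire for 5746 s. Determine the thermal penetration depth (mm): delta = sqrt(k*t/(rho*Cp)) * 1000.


alpha = 1.141 / (630.468 * 1165.342) = 1.5530e-06 m^2/s
alpha * t = 0.0089235
delta = sqrt(0.0089235) * 1000 = 94.464 mm

94.464 mm


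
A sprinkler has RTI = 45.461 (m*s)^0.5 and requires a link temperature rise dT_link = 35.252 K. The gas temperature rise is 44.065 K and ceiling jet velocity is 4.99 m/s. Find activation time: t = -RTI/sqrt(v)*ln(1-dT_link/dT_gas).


dT_link/dT_gas = 0.8
ln(1 - 0.8) = -1.6094
t = -45.461 / sqrt(4.99) * -1.6094 = 32.754 s

32.754 s


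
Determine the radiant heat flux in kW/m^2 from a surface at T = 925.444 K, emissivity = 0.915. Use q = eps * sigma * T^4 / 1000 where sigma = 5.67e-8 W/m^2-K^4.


T^4 = 7.3350e+11
q = 0.915 * 5.67e-8 * 7.3350e+11 / 1000 = 38.054 kW/m^2

38.054 kW/m^2


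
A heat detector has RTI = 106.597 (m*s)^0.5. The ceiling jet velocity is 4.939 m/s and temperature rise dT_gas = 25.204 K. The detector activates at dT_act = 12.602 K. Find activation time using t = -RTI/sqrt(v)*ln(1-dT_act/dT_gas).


dT_act/dT_gas = 0.5
ln(1 - 0.5) = -0.69315
t = -106.597 / sqrt(4.939) * -0.69315 = 33.247 s

33.247 s


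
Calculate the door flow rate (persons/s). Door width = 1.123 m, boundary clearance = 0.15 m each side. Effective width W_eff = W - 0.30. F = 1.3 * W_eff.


W_eff = 1.123 - 0.30 = 0.823 m
F = 1.3 * 0.823 = 1.0699 persons/s

1.0699 persons/s


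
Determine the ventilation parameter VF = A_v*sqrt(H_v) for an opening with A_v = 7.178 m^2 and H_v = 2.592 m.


sqrt(H_v) = 1.6100
VF = 7.178 * 1.6100 = 11.556 m^(5/2)

11.556 m^(5/2)


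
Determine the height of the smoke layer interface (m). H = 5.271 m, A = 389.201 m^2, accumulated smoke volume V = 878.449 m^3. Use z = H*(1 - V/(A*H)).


V/(A*H) = 0.42820
1 - 0.42820 = 0.57180
z = 5.271 * 0.57180 = 3.0139 m

3.0139 m


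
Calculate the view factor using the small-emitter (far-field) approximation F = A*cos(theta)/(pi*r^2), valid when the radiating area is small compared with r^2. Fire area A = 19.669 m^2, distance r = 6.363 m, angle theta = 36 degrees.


cos(36 deg) = 0.80902
pi*r^2 = 127.20
F = 19.669 * 0.80902 / 127.20 = 0.12510

0.12510


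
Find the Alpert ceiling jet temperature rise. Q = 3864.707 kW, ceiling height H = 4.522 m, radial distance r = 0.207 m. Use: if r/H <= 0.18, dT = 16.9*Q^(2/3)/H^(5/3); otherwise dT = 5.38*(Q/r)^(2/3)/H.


r/H = 0.207 / 4.522 = 0.045776
r/H <= 0.18, so dT = 16.9*Q^(2/3)/H^(5/3)
Q^(2/3) = 246.27
H^(5/3) = 12.366
dT = 16.9 * 246.27 / 12.366 = 336.57 K

336.57 K


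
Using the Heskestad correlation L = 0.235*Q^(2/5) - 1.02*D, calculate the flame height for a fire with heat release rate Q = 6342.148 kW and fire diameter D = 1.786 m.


Q^(2/5) = 33.181
0.235 * Q^(2/5) = 7.7976
1.02 * D = 1.8217
L = 5.9759 m

5.9759 m


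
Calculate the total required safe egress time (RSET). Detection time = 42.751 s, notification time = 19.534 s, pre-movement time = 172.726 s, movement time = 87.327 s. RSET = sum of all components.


Total = 42.751 + 19.534 + 172.726 + 87.327 = 322.338 s

322.338 s


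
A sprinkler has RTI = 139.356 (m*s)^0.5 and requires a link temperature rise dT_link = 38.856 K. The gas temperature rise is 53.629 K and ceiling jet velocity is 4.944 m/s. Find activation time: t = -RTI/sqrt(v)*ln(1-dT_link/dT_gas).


dT_link/dT_gas = 0.72453
ln(1 - 0.72453) = -1.2893
t = -139.356 / sqrt(4.944) * -1.2893 = 80.805 s

80.805 s
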